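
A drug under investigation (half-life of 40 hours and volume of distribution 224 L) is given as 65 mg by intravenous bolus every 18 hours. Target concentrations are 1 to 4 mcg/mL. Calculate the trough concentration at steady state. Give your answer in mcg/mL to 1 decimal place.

0.8 mcg/mL

τ/t½ = 18/40 ≈ 0.45, so fraction remaining f = (1/2)^(18/40) ≈ 0.7320.
At steady state, accumulation factor R = 1/(1 − e^(−kτ)) ≈ 3.7313.
Each bolus raises the concentration by D/Vd = 65/224 ≈ 0.290 mcg/mL.
Steady-state peak Cmax,ss = C₀·R ≈ 0.290 × 3.7313 ≈ 1.082 mcg/mL.
One interval later, Cmin,ss = Cmax,ss·e^(−kτ) ≈ 1.082 × 0.7320 ≈ 0.792 mcg/mL.
Trough 0.8 mcg/mL vs MEC 1 mcg/mL: subtherapeutic.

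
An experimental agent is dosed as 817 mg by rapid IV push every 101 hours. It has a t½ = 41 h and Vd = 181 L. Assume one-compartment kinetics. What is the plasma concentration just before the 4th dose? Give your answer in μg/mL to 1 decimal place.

1.0 μg/mL

f = (1/2)^(τ/t½) = (1/2)^(101/41) ≈ 0.1813.
C₀ = D/Vd = 817/181 ≈ 4.514 μg/mL.
Before the 4th dose, 3 doses have been given. Superposition: Cmin = C₀·(f + f² + … + f^3).
≈ 4.514 × (0.1813 + 0.0329 + 0.0060) ≈ 4.514 × 0.2202 ≈ 0.994 μg/mL.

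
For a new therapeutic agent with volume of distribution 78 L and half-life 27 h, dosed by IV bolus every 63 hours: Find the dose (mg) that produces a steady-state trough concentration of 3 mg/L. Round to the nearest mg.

τ/t½ = 63/27 ≈ 2.3333, so f = (1/2)^(63/27) ≈ 0.198425.
Cmin,ss = (D/Vd)·f/(1−f), so D = Cmin,ss·Vd·(1−f)/f.
D = 3 × 78 × (1−f)/f ≈ 3 × 78 × 4.03969 ≈ 945.29 mg.

945 mg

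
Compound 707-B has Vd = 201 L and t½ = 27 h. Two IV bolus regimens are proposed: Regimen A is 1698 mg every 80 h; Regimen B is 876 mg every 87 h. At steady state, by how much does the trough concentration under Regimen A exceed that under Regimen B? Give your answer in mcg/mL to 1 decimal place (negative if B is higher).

0.7 mcg/mL

Regimen A: f = (1/2)^(80/27) ≈ 0.1283; Cmin,ss = (1698/201)·f/(1−f) ≈ 1.243 mcg/mL.
Regimen B: f = (1/2)^(87/27) ≈ 0.1072; Cmin,ss = (876/201)·f/(1−f) ≈ 0.523 mcg/mL.
Difference ≈ 1.243 − 0.523 ≈ 0.720 mcg/mL.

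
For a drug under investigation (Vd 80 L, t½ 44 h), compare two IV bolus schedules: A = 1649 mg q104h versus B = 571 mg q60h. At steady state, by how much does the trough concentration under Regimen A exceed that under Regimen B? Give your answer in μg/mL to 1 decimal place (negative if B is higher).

Regimen A: f = (1/2)^(104/44) ≈ 0.1943; Cmin,ss = (1649/80)·f/(1−f) ≈ 4.971 μg/mL.
Regimen B: f = (1/2)^(60/44) ≈ 0.3886; Cmin,ss = (571/80)·f/(1−f) ≈ 4.537 μg/mL.
Difference ≈ 4.971 − 4.537 ≈ 0.434 μg/mL.

0.4 μg/mL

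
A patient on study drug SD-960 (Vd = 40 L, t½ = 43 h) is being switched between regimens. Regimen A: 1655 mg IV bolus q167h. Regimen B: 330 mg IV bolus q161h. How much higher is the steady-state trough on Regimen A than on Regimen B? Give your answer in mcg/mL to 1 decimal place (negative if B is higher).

Regimen A: f = (1/2)^(167/43) ≈ 0.0677; Cmin,ss = (1655/40)·f/(1−f) ≈ 3.004 mcg/mL.
Regimen B: f = (1/2)^(161/43) ≈ 0.0746; Cmin,ss = (330/40)·f/(1−f) ≈ 0.665 mcg/mL.
Difference ≈ 3.004 − 0.665 ≈ 2.339 mcg/mL.

2.3 mcg/mL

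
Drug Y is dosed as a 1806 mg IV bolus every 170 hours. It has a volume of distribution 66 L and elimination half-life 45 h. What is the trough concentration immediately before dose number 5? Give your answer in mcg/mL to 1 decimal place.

2.2 mcg/mL

f = (1/2)^(τ/t½) = (1/2)^(170/45) ≈ 0.0729.
C₀ = D/Vd = 1806/66 ≈ 27.364 mcg/mL.
Before the 5th dose, 4 doses have been given. Superposition: Cmin = C₀·(f + f² + … + f^4).
≈ 27.364 × (0.0729 + 0.0053 + 0.0004 + 0.0000) ≈ 27.364 × 0.0786 ≈ 2.151 mcg/mL.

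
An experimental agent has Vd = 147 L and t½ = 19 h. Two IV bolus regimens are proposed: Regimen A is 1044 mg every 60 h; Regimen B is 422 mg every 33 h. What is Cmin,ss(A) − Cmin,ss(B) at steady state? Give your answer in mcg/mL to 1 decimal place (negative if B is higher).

-0.3 mcg/mL

Regimen A: f = (1/2)^(60/19) ≈ 0.1120; Cmin,ss = (1044/147)·f/(1−f) ≈ 0.896 mcg/mL.
Regimen B: f = (1/2)^(33/19) ≈ 0.3000; Cmin,ss = (422/147)·f/(1−f) ≈ 1.230 mcg/mL.
Difference ≈ 0.896 − 1.230 ≈ -0.334 mcg/mL.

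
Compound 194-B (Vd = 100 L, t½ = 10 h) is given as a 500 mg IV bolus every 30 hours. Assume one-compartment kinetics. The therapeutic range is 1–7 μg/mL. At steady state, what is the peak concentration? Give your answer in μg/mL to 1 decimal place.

5.7 μg/mL

The dosing interval is 3 half-lives, so f = 2^(−3) = 0.125.
At steady state, R = 1/(1 − 0.125) = 8/7.
Single-dose peak C₀ = D/Vd = 500/100 = 5 μg/mL.
Steady-state peak Cmax,ss = C₀·R = 5 × 8/7 ≈ 5.714 μg/mL.
Peak 5.7 μg/mL vs MTC 7 μg/mL: below toxic threshold.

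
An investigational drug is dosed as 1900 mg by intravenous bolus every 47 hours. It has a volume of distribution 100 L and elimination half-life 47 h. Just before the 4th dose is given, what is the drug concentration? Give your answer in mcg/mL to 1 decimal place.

f = (1/2)^(τ/t½) = (1/2)^(47/47) ≈ 0.5000.
C₀ = D/Vd = 1900/100 ≈ 19.000 mcg/mL.
Before the 4th dose, 3 doses have been given. Superposition: Cmin = C₀·(f + f² + … + f^3).
≈ 19.000 × (0.5000 + 0.2500 + 0.1250) ≈ 19.000 × 0.8750 ≈ 16.625 mcg/mL.

16.6 mcg/mL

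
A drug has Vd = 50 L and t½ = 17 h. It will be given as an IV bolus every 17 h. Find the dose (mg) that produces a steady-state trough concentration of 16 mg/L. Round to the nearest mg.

τ/t½ = 17/17 ≈ 1, so f = (1/2)^(17/17) ≈ 0.500000.
Cmin,ss = (D/Vd)·f/(1−f), so D = Cmin,ss·Vd·(1−f)/f.
D = 16 × 50 × (1−f)/f ≈ 16 × 50 × 1.00000 ≈ 800.00 mg.

800 mg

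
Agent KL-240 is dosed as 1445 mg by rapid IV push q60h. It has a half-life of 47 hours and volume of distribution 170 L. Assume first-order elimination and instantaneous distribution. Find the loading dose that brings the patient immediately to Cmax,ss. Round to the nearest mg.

f = (1/2)^(60/47) ≈ 0.412768; accumulation ratio R = 1/(1−f) ≈ 1.70290.
Loading dose to hit Cmax,ss on first dose: D_load = D_maint·R ≈ 1445 × 1.70290 ≈ 2460.69 mg.

2461 mg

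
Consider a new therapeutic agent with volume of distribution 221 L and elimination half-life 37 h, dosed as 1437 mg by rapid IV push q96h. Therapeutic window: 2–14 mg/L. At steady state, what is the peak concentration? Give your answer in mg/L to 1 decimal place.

k = ln2/t½ = ln2/37 ≈ 0.018734 h⁻¹; fraction remaining f = e^(−kτ) = e^(−0.018734×96) ≈ 0.1656.
At steady state, accumulation factor R = 1/(1 − e^(−kτ)) ≈ 1.1985.
Single-dose peak C₀ = D/Vd = 1437/221 ≈ 6.502 mg/L.
Steady-state peak Cmax,ss = C₀·R ≈ 6.502 × 1.1985 ≈ 7.793 mg/L.
Peak 7.8 mg/L vs MTC 14 mg/L: below toxic threshold.

7.8 mg/L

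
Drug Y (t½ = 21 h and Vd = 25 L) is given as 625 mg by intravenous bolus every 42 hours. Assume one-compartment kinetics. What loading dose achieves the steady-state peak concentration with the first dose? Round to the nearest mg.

f = (1/2)^(42/21) ≈ 0.250000; accumulation ratio R = 1/(1−f) ≈ 1.33333.
Loading dose to hit Cmax,ss on first dose: D_load = D_maint·R ≈ 625 × 1.33333 ≈ 833.33 mg.

833 mg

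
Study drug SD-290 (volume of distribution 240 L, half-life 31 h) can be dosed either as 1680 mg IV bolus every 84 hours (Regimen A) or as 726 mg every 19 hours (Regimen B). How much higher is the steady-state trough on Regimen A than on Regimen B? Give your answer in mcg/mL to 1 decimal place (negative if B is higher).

-4.5 mcg/mL

Regimen A: f = (1/2)^(84/31) ≈ 0.1529; Cmin,ss = (1680/240)·f/(1−f) ≈ 1.263 mcg/mL.
Regimen B: f = (1/2)^(19/31) ≈ 0.6539; Cmin,ss = (726/240)·f/(1−f) ≈ 5.715 mcg/mL.
Difference ≈ 1.263 − 5.715 ≈ -4.452 mcg/mL.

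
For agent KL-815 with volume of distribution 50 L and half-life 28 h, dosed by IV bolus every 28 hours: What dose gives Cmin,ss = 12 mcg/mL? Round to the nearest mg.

τ/t½ = 28/28 ≈ 1, so f = (1/2)^(28/28) ≈ 0.500000.
Cmin,ss = (D/Vd)·f/(1−f), so D = Cmin,ss·Vd·(1−f)/f.
D = 12 × 50 × (1−f)/f ≈ 12 × 50 × 1.00000 ≈ 600.00 mg.

600 mg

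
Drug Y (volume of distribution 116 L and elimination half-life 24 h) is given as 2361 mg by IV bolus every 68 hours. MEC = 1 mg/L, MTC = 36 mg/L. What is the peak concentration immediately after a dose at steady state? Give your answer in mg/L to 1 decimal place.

τ/t½ = 68/24 ≈ 2.8333, so fraction remaining f = (1/2)^(68/24) ≈ 0.1403.
At steady state, accumulation factor R = 1/(1 − e^(−kτ)) ≈ 1.1632.
Each bolus raises the concentration by D/Vd = 2361/116 ≈ 20.353 mg/L.
Steady-state peak Cmax,ss = C₀·R ≈ 20.353 × 1.1632 ≈ 23.675 mg/L.
Peak 23.7 mg/L vs MTC 36 mg/L: below toxic threshold.

23.7 mg/L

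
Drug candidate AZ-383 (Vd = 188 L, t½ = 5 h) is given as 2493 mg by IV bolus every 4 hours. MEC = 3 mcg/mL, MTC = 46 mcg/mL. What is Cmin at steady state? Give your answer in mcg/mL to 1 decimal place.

τ/t½ = 4/5 ≈ 0.8, so fraction remaining f = (1/2)^(4/5) ≈ 0.5743.
Each bolus raises the concentration by D/Vd = 2493/188 ≈ 13.261 mcg/mL.
Steady-state trough Cmin,ss = C₀·f/(1−f) ≈ 13.261 × 0.5743/0.4257 ≈ 17.890 mcg/mL.
Trough 17.9 mcg/mL vs MEC 3 mcg/mL: adequate.

17.9 mcg/mL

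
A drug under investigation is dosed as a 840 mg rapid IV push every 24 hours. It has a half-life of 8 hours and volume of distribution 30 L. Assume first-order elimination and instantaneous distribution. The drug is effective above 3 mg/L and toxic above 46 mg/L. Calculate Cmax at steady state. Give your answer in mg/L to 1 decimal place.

τ = 24 h = 3 half-lives, so f = (1/2)^3 = 0.125.
At steady state, R = 1/(1 − 0.125) = 8/7.
Single-dose peak C₀ = D/Vd = 840/30 = 28 mg/L.
Steady-state peak Cmax,ss = C₀·R = 28 × 8/7 ≈ 32.000 mg/L.
Peak 32.0 mg/L vs MTC 46 mg/L: below toxic threshold.

32.0 mg/L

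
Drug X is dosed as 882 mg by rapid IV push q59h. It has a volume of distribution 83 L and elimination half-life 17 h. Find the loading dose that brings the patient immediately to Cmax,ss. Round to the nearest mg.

f = (1/2)^(59/17) ≈ 0.090209; accumulation ratio R = 1/(1−f) ≈ 1.09915.
Loading dose to hit Cmax,ss on first dose: D_load = D_maint·R ≈ 882 × 1.09915 ≈ 969.45 mg.

969 mg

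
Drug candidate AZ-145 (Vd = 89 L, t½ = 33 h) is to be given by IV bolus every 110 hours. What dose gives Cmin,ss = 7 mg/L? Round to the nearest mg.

5656 mg

τ/t½ = 110/33 ≈ 3.3333, so f = (1/2)^(110/33) ≈ 0.099213.
Cmin,ss = (D/Vd)·f/(1−f), so D = Cmin,ss·Vd·(1−f)/f.
D = 7 × 89 × (1−f)/f ≈ 7 × 89 × 9.07932 ≈ 5656.42 mg.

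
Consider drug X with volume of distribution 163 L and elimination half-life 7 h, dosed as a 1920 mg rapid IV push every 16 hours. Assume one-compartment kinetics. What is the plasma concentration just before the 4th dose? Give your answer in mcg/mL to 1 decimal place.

f = (1/2)^(τ/t½) = (1/2)^(16/7) ≈ 0.2051.
C₀ = D/Vd = 1920/163 ≈ 11.779 mcg/mL.
Before the 4th dose, 3 doses have been given. Superposition: Cmin = C₀·(f + f² + … + f^3).
≈ 11.779 × (0.2051 + 0.0421 + 0.0086) ≈ 11.779 × 0.2558 ≈ 3.013 mcg/mL.

3.0 mcg/mL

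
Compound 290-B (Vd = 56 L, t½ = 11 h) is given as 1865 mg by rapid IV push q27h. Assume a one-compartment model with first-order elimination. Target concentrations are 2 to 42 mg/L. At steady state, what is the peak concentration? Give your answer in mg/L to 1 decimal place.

40.7 mg/L

Over one 27-h interval, 27/11 ≈ 2.4545 half-lives elapse, leaving f ≈ 0.1824 of each dose.
Accumulation ratio R = 1/(1 − f) ≈ 1/0.8176 ≈ 1.2231.
Each bolus raises the concentration by D/Vd = 1865/56 ≈ 33.304 mg/L.
Steady-state peak Cmax,ss = C₀·R ≈ 33.304 × 1.2231 ≈ 40.734 mg/L.
Peak 40.7 mg/L vs MTC 42 mg/L: below toxic threshold.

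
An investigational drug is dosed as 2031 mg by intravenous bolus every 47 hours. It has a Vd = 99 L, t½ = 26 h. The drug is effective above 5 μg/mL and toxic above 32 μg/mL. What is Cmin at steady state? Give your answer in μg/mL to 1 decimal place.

8.2 μg/mL

τ/t½ = 47/26 ≈ 1.8077, so fraction remaining f = (1/2)^(47/26) ≈ 0.2856.
Each bolus raises the concentration by D/Vd = 2031/99 ≈ 20.515 μg/mL.
Steady-state trough Cmin,ss = C₀·f/(1−f) ≈ 20.515 × 0.2856/0.7144 ≈ 8.201 μg/mL.
Trough 8.2 μg/mL vs MEC 5 μg/mL: adequate.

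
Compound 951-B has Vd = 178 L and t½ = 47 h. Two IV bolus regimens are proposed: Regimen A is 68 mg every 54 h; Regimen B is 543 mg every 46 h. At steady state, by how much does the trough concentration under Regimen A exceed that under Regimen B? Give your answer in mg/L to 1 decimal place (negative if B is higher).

Regimen A: f = (1/2)^(54/47) ≈ 0.4510; Cmin,ss = (68/178)·f/(1−f) ≈ 0.314 mg/L.
Regimen B: f = (1/2)^(46/47) ≈ 0.5074; Cmin,ss = (543/178)·f/(1−f) ≈ 3.142 mg/L.
Difference ≈ 0.314 − 3.142 ≈ -2.828 mg/L.

-2.8 mg/L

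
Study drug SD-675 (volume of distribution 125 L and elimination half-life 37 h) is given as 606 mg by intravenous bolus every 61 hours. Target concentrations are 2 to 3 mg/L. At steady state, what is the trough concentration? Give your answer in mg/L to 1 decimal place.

2.3 mg/L

k = ln2/t½ = ln2/37 ≈ 0.018734 h⁻¹; fraction remaining f = e^(−kτ) = e^(−0.018734×61) ≈ 0.3189.
Single-dose peak C₀ = D/Vd = 606/125 ≈ 4.848 mg/L.
Steady-state trough Cmin,ss = C₀·f/(1−f) ≈ 4.848 × 0.3189/0.6811 ≈ 2.270 mg/L.
Trough 2.3 mg/L vs MEC 2 mg/L: adequate.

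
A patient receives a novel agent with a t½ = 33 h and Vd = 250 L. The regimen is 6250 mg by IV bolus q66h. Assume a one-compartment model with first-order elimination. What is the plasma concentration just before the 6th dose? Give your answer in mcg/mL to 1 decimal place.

f = (1/2)^(τ/t½) = (1/2)^(66/33) ≈ 0.2500.
C₀ = D/Vd = 6250/250 ≈ 25.000 mcg/mL.
Before the 6th dose, 5 doses have been given. Superposition: Cmin = C₀·(f + f² + … + f^5).
≈ 25.000 × (0.2500 + 0.0625 + 0.0156 + 0.0039 + 0.0010) ≈ 25.000 × 0.3330 ≈ 8.325 mcg/mL.

8.3 mcg/mL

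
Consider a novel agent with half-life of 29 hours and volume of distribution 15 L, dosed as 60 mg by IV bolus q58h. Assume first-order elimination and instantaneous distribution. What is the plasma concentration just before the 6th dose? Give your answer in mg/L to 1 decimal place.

f = (1/2)^(τ/t½) = (1/2)^(58/29) ≈ 0.2500.
C₀ = D/Vd = 60/15 ≈ 4.000 mg/L.
Before the 6th dose, 5 doses have been given. Superposition: Cmin = C₀·(f + f² + … + f^5).
≈ 4.000 × (0.2500 + 0.0625 + 0.0156 + 0.0039 + 0.0010) ≈ 4.000 × 0.3330 ≈ 1.332 mg/L.

1.3 mg/L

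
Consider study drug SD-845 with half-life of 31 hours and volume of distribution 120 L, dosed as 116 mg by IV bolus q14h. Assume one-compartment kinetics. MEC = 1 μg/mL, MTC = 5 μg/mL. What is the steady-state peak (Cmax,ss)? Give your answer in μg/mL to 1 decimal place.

3.6 μg/mL

τ/t½ = 14/31 ≈ 0.45161, so fraction remaining f = (1/2)^(14/31) ≈ 0.7312.
Accumulation ratio R = 1/(1 − f) ≈ 1/0.2688 ≈ 3.7202.
Each bolus raises the concentration by D/Vd = 116/120 ≈ 0.967 μg/mL.
Cmax,ss = C₀/(1 − f) ≈ 0.967/0.2688 ≈ 3.597 μg/mL.
Peak 3.6 μg/mL vs MTC 5 μg/mL: below toxic threshold.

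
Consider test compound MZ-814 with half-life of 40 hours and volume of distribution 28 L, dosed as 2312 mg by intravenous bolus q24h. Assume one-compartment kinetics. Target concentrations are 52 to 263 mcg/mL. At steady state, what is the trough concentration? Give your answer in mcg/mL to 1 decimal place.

160.1 mcg/mL

Over one 24-h interval, 24/40 ≈ 0.6 half-lives elapse, leaving f ≈ 0.6598 of each dose.
Single-dose peak C₀ = D/Vd = 2312/28 ≈ 82.571 mcg/mL.
Steady-state trough Cmin,ss = C₀·f/(1−f) ≈ 82.571 × 0.6598/0.3402 ≈ 160.142 mcg/mL.
Trough 160.1 mcg/mL vs MEC 52 mcg/mL: adequate.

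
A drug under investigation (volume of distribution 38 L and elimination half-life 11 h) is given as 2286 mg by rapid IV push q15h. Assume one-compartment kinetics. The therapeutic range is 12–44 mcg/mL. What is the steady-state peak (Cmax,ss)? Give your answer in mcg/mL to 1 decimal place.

τ/t½ = 15/11 ≈ 1.3636, so fraction remaining f = (1/2)^(15/11) ≈ 0.3886.
Accumulation ratio R = 1/(1 − f) ≈ 1/0.6114 ≈ 1.6356.
Each bolus raises the concentration by D/Vd = 2286/38 ≈ 60.158 mcg/mL.
Cmax,ss = C₀/(1 − f) ≈ 60.158/0.6114 ≈ 98.394 mcg/mL.
Peak 98.4 mcg/mL vs MTC 44 mcg/mL: exceeds toxic threshold.

98.4 mcg/mL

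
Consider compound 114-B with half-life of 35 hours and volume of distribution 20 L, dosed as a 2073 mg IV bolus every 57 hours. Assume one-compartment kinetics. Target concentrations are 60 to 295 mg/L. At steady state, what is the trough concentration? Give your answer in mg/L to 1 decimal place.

Over one 57-h interval, 57/35 ≈ 1.6286 half-lives elapse, leaving f ≈ 0.3234 of each dose.
At steady state, accumulation factor R = 1/(1 − e^(−kτ)) ≈ 1.4780.
Single-dose peak C₀ = D/Vd = 2073/20 ≈ 103.650 mg/L.
Steady-state peak Cmax,ss = C₀·R ≈ 103.650 × 1.4780 ≈ 153.195 mg/L.
Steady-state trough Cmin,ss = Cmax,ss·f ≈ 153.195 × 0.3234 ≈ 49.543 mg/L.
Trough 49.5 mg/L vs MEC 60 mg/L: subtherapeutic.

49.5 mg/L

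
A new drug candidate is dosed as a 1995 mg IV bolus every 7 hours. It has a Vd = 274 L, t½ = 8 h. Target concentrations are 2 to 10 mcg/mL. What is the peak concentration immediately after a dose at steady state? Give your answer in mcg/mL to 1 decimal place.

16.0 mcg/mL

Over one 7-h interval, 7/8 ≈ 0.875 half-lives elapse, leaving f ≈ 0.5453 of each dose.
At steady state, accumulation factor R = 1/(1 − e^(−kτ)) ≈ 2.1993.
Single-dose peak C₀ = D/Vd = 1995/274 ≈ 7.281 mcg/mL.
Steady-state peak Cmax,ss = C₀·R ≈ 7.281 × 2.1993 ≈ 16.013 mcg/mL.
Peak 16.0 mcg/mL vs MTC 10 mcg/mL: exceeds toxic threshold.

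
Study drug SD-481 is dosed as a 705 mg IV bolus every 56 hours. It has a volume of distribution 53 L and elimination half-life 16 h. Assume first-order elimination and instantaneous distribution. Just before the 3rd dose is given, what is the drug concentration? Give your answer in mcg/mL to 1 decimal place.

f = (1/2)^(τ/t½) = (1/2)^(56/16) ≈ 0.0884.
C₀ = D/Vd = 705/53 ≈ 13.302 mcg/mL.
Before the 3rd dose, 2 doses have been given. Superposition: Cmin = C₀·(f + f²).
≈ 13.302 × (0.0884 + 0.0078) ≈ 13.302 × 0.0962 ≈ 1.280 mcg/mL.

1.3 mcg/mL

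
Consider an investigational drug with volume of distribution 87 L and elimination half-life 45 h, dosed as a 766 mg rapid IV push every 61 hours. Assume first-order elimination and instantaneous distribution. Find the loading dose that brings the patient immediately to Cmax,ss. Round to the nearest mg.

1257 mg

f = (1/2)^(61/45) ≈ 0.390784; accumulation ratio R = 1/(1−f) ≈ 1.64145.
Loading dose to hit Cmax,ss on first dose: D_load = D_maint·R ≈ 766 × 1.64145 ≈ 1257.35 mg.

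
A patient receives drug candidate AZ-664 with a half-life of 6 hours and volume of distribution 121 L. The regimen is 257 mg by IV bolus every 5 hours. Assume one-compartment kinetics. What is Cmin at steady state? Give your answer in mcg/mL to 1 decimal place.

k = ln2/t½ = ln2/6 ≈ 0.115525 h⁻¹; fraction remaining f = e^(−kτ) = e^(−0.115525×5) ≈ 0.5612.
At steady state, accumulation factor R = 1/(1 − e^(−kτ)) ≈ 2.2789.
Single-dose peak C₀ = D/Vd = 257/121 ≈ 2.124 mcg/mL.
Cmax,ss = C₀/(1 − f) ≈ 2.124/0.4388 ≈ 4.840 mcg/mL.
Steady-state trough Cmin,ss = Cmax,ss·f ≈ 4.840 × 0.5612 ≈ 2.716 mcg/mL.

2.7 mcg/mL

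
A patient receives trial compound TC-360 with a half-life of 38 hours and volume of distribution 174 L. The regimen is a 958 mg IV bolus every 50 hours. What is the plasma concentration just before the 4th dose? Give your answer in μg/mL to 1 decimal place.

f = (1/2)^(τ/t½) = (1/2)^(50/38) ≈ 0.4017.
C₀ = D/Vd = 958/174 ≈ 5.506 μg/mL.
Before the 4th dose, 3 doses have been given. Superposition: Cmin = C₀·(f + f² + … + f^3).
≈ 5.506 × (0.4017 + 0.1614 + 0.0648) ≈ 5.506 × 0.6279 ≈ 3.457 μg/mL.

3.5 μg/mL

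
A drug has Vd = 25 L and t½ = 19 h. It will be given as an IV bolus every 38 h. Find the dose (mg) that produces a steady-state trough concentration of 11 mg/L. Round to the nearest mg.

τ/t½ = 38/19 ≈ 2, so f = (1/2)^(38/19) ≈ 0.250000.
Cmin,ss = (D/Vd)·f/(1−f), so D = Cmin,ss·Vd·(1−f)/f.
D = 11 × 25 × (1−f)/f ≈ 11 × 25 × 3.00000 ≈ 825.00 mg.

825 mg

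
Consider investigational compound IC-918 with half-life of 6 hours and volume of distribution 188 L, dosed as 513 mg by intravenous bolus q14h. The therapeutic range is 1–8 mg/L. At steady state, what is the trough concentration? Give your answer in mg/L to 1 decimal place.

τ/t½ = 14/6 ≈ 2.3333, so fraction remaining f = (1/2)^(14/6) ≈ 0.1984.
Single-dose peak C₀ = D/Vd = 513/188 ≈ 2.729 mg/L.
Steady-state trough Cmin,ss = C₀·f/(1−f) ≈ 2.729 × 0.1984/0.8016 ≈ 0.675 mg/L.
Trough 0.7 mg/L vs MEC 1 mg/L: subtherapeutic.

0.7 mg/L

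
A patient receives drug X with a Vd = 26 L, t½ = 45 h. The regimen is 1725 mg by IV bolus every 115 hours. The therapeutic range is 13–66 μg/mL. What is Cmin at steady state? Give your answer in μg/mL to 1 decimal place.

Over one 115-h interval, 115/45 ≈ 2.5556 half-lives elapse, leaving f ≈ 0.1701 of each dose.
Each bolus raises the concentration by D/Vd = 1725/26 ≈ 66.346 μg/mL.
Steady-state trough Cmin,ss = C₀·f/(1−f) ≈ 66.346 × 0.1701/0.8299 ≈ 13.599 μg/mL.
Trough 13.6 μg/mL vs MEC 13 μg/mL: adequate.

13.6 μg/mL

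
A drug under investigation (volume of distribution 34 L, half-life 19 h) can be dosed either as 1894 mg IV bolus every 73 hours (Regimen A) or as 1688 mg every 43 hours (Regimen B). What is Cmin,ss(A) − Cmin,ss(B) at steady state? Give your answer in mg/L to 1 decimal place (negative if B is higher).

Regimen A: f = (1/2)^(73/19) ≈ 0.0697; Cmin,ss = (1894/34)·f/(1−f) ≈ 4.174 mg/L.
Regimen B: f = (1/2)^(43/19) ≈ 0.2083; Cmin,ss = (1688/34)·f/(1−f) ≈ 13.062 mg/L.
Difference ≈ 4.174 − 13.062 ≈ -8.888 mg/L.

-8.9 mg/L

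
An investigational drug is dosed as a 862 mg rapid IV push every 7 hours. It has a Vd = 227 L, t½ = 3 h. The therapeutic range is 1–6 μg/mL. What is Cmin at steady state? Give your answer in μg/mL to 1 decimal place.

τ/t½ = 7/3 ≈ 2.3333, so fraction remaining f = (1/2)^(7/3) ≈ 0.1984.
Accumulation ratio R = 1/(1 − f) ≈ 1/0.8016 ≈ 1.2475.
Each bolus raises the concentration by D/Vd = 862/227 ≈ 3.797 μg/mL.
Cmax,ss = C₀/(1 − f) ≈ 3.797/0.8016 ≈ 4.737 μg/mL.
Steady-state trough Cmin,ss = Cmax,ss·f ≈ 4.737 × 0.1984 ≈ 0.940 μg/mL.
Trough 0.9 μg/mL vs MEC 1 μg/mL: subtherapeutic.

0.9 μg/mL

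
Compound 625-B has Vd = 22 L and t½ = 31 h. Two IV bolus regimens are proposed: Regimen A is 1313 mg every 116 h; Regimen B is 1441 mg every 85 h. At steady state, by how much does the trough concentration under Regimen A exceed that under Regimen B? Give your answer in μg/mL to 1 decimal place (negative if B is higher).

-6.7 μg/mL

Regimen A: f = (1/2)^(116/31) ≈ 0.0747; Cmin,ss = (1313/22)·f/(1−f) ≈ 4.818 μg/mL.
Regimen B: f = (1/2)^(85/31) ≈ 0.1495; Cmin,ss = (1441/22)·f/(1−f) ≈ 11.514 μg/mL.
Difference ≈ 4.818 − 11.514 ≈ -6.696 μg/mL.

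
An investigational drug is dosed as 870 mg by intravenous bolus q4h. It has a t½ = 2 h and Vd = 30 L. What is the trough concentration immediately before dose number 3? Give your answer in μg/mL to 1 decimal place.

9.1 μg/mL

f = (1/2)^(τ/t½) = (1/2)^(4/2) ≈ 0.2500.
C₀ = D/Vd = 870/30 ≈ 29.000 μg/mL.
Before the 3rd dose, 2 doses have been given. Superposition: Cmin = C₀·(f + f²).
≈ 29.000 × (0.2500 + 0.0625) ≈ 29.000 × 0.3125 ≈ 9.062 μg/mL.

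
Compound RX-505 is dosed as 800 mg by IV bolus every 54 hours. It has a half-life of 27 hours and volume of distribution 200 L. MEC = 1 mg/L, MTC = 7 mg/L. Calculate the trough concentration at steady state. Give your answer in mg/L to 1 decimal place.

1.3 mg/L

τ = 54 h = 2 half-lives, so f = (1/2)^2 = 0.25.
At steady state, R = 1/(1 − 0.25) = 4/3.
Single-dose peak C₀ = D/Vd = 800/200 = 4 mg/L.
Steady-state peak Cmax,ss = C₀·R = 4 × 4/3 ≈ 5.333 mg/L.
Steady-state trough Cmin,ss = Cmax,ss·f ≈ 5.333 × 0.25 ≈ 1.333 mg/L.
Trough 1.3 mg/L vs MEC 1 mg/L: adequate.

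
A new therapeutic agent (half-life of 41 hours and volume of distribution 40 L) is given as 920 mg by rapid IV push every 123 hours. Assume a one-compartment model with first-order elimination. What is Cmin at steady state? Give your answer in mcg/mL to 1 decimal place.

3.3 mcg/mL

The dosing interval is 3 half-lives, so f = 2^(−3) = 0.125.
Accumulation ratio R = 1/(1 − f) = 1/0.875 = 8/7.
Single-dose peak C₀ = D/Vd = 920/40 = 23 mcg/mL.
Steady-state peak Cmax,ss = C₀·R = 23 × 8/7 ≈ 26.286 mcg/mL.
Steady-state trough Cmin,ss = Cmax,ss·f ≈ 26.286 × 0.125 ≈ 3.286 mcg/mL.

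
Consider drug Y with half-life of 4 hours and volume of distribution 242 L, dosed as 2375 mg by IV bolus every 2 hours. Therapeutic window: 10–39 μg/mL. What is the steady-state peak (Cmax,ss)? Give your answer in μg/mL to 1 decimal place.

k = ln2/t½ = ln2/4 ≈ 0.173287 h⁻¹; fraction remaining f = e^(−kτ) = e^(−0.173287×2) ≈ 0.7071.
Accumulation ratio R = 1/(1 − f) ≈ 1/0.2929 ≈ 3.4141.
Each bolus raises the concentration by D/Vd = 2375/242 ≈ 9.814 μg/mL.
Steady-state peak Cmax,ss = C₀·R ≈ 9.814 × 3.4141 ≈ 33.506 μg/mL.
Peak 33.5 μg/mL vs MTC 39 μg/mL: below toxic threshold.

33.5 μg/mL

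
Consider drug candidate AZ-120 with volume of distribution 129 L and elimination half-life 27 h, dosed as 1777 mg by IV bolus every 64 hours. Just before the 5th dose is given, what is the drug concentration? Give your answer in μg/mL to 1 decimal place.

3.3 μg/mL

f = (1/2)^(τ/t½) = (1/2)^(64/27) ≈ 0.1934.
C₀ = D/Vd = 1777/129 ≈ 13.775 μg/mL.
Before the 5th dose, 4 doses have been given. Superposition: Cmin = C₀·(f + f² + … + f^4).
≈ 13.775 × (0.1934 + 0.0374 + 0.0072 + 0.0014) ≈ 13.775 × 0.2394 ≈ 3.298 μg/mL.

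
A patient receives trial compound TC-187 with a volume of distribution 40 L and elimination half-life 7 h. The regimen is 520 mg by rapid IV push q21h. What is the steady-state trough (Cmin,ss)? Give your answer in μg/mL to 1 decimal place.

1.9 μg/mL

The dosing interval is 3 half-lives, so f = 2^(−3) = 0.125.
At steady state, R = 1/(1 − 0.125) = 8/7.
Single-dose peak C₀ = D/Vd = 520/40 = 13 μg/mL.
Steady-state peak Cmax,ss = C₀·R = 13 × 8/7 ≈ 14.857 μg/mL.
Steady-state trough Cmin,ss = Cmax,ss·f ≈ 14.857 × 0.125 ≈ 1.857 μg/mL.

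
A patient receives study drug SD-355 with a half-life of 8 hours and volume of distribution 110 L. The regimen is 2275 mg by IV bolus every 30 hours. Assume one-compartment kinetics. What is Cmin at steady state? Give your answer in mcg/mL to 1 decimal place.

Over one 30-h interval, 30/8 ≈ 3.75 half-lives elapse, leaving f ≈ 0.0743 of each dose.
Accumulation ratio R = 1/(1 − f) ≈ 1/0.9257 ≈ 1.0803.
Single-dose peak C₀ = D/Vd = 2275/110 ≈ 20.682 mcg/mL.
Cmax,ss = C₀/(1 − f) ≈ 20.682/0.9257 ≈ 22.342 mcg/mL.
One interval later, Cmin,ss = Cmax,ss·e^(−kτ) ≈ 22.342 × 0.0743 ≈ 1.660 mcg/mL.

1.7 mcg/mL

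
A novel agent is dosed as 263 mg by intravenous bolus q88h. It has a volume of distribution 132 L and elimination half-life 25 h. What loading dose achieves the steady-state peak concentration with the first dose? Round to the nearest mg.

f = (1/2)^(88/25) ≈ 0.087171; accumulation ratio R = 1/(1−f) ≈ 1.09550.
Loading dose to hit Cmax,ss on first dose: D_load = D_maint·R ≈ 263 × 1.09550 ≈ 288.12 mg.

288 mg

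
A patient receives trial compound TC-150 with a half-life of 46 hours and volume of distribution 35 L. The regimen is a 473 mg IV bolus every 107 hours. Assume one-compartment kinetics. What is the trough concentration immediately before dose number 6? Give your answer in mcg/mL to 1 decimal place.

f = (1/2)^(τ/t½) = (1/2)^(107/46) ≈ 0.1994.
C₀ = D/Vd = 473/35 ≈ 13.514 mcg/mL.
Before the 6th dose, 5 doses have been given. Superposition: Cmin = C₀·(f + f² + … + f^5).
≈ 13.514 × (0.1994 + 0.0398 + 0.0079 + 0.0016 + 0.0003) ≈ 13.514 × 0.2490 ≈ 3.365 mcg/mL.

3.4 mcg/mL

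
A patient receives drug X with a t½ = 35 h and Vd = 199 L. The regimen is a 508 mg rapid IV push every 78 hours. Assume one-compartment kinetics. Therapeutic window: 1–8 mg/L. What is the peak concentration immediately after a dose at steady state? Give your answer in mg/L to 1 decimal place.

τ/t½ = 78/35 ≈ 2.2286, so fraction remaining f = (1/2)^(78/35) ≈ 0.2134.
Accumulation ratio R = 1/(1 − f) ≈ 1/0.7866 ≈ 1.2713.
Single-dose peak C₀ = D/Vd = 508/199 ≈ 2.553 mg/L.
Cmax,ss = C₀/(1 − f) ≈ 2.553/0.7866 ≈ 3.246 mg/L.
Peak 3.2 mg/L vs MTC 8 mg/L: below toxic threshold.

3.2 mg/L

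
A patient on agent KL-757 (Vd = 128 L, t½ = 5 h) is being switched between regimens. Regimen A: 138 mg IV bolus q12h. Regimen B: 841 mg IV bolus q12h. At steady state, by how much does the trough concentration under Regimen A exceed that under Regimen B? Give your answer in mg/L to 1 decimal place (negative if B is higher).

Regimen A: f = (1/2)^(12/5) ≈ 0.1895; Cmin,ss = (138/128)·f/(1−f) ≈ 0.252 mg/L.
Regimen B: f = (1/2)^(12/5) ≈ 0.1895; Cmin,ss = (841/128)·f/(1−f) ≈ 1.536 mg/L.
Difference ≈ 0.252 − 1.536 ≈ -1.284 mg/L.

-1.3 mg/L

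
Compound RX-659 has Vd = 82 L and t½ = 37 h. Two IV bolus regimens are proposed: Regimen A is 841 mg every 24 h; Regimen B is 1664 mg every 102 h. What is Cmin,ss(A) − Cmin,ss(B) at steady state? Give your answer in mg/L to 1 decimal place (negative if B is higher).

Regimen A: f = (1/2)^(24/37) ≈ 0.6379; Cmin,ss = (841/82)·f/(1−f) ≈ 18.068 mg/L.
Regimen B: f = (1/2)^(102/37) ≈ 0.1480; Cmin,ss = (1664/82)·f/(1−f) ≈ 3.525 mg/L.
Difference ≈ 18.068 − 3.525 ≈ 14.543 mg/L.

14.5 mg/L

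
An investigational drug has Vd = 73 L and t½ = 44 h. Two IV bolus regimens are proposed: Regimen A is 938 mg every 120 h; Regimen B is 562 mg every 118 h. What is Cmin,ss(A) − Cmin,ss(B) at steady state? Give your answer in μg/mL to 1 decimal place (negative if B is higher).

0.9 μg/mL

Regimen A: f = (1/2)^(120/44) ≈ 0.1510; Cmin,ss = (938/73)·f/(1−f) ≈ 2.285 μg/mL.
Regimen B: f = (1/2)^(118/44) ≈ 0.1558; Cmin,ss = (562/73)·f/(1−f) ≈ 1.421 μg/mL.
Difference ≈ 2.285 − 1.421 ≈ 0.864 μg/mL.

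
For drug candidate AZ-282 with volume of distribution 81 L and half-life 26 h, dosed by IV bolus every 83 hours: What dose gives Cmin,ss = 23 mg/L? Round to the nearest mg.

τ/t½ = 83/26 ≈ 3.1923, so f = (1/2)^(83/26) ≈ 0.109401.
Cmin,ss = (D/Vd)·f/(1−f), so D = Cmin,ss·Vd·(1−f)/f.
D = 23 × 81 × (1−f)/f ≈ 23 × 81 × 8.14068 ≈ 15166.09 mg.

15166 mg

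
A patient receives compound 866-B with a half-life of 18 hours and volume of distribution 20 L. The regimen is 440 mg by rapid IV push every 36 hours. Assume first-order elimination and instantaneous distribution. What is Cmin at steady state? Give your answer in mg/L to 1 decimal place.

7.3 mg/L

The dosing interval is 2 half-lives, so f = 2^(−2) = 0.25.
Accumulation ratio R = 1/(1 − f) = 1/0.75 = 4/3.
Single-dose peak C₀ = D/Vd = 440/20 = 22 mg/L.
Steady-state peak Cmax,ss = C₀·R = 22 × 4/3 ≈ 29.333 mg/L.
Steady-state trough Cmin,ss = Cmax,ss·f ≈ 29.333 × 0.25 ≈ 7.333 mg/L.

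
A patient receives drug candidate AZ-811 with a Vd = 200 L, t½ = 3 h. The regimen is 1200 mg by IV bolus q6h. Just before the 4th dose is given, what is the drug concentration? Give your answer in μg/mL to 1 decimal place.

f = (1/2)^(τ/t½) = (1/2)^(6/3) ≈ 0.2500.
C₀ = D/Vd = 1200/200 ≈ 6.000 μg/mL.
Before the 4th dose, 3 doses have been given. Superposition: Cmin = C₀·(f + f² + … + f^3).
≈ 6.000 × (0.2500 + 0.0625 + 0.0156) ≈ 6.000 × 0.3281 ≈ 1.969 μg/mL.

2.0 μg/mL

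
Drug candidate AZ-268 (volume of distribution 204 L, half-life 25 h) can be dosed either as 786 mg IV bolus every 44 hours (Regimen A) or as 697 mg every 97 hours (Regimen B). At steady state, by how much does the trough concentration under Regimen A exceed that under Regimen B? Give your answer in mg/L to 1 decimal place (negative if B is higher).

1.4 mg/L

Regimen A: f = (1/2)^(44/25) ≈ 0.2952; Cmin,ss = (786/204)·f/(1−f) ≈ 1.614 mg/L.
Regimen B: f = (1/2)^(97/25) ≈ 0.0679; Cmin,ss = (697/204)·f/(1−f) ≈ 0.249 mg/L.
Difference ≈ 1.614 − 0.249 ≈ 1.365 mg/L.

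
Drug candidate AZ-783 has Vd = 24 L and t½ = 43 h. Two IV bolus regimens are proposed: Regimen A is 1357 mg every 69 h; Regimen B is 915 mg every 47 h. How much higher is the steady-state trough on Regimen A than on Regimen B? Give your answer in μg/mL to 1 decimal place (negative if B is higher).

-5.9 μg/mL

Regimen A: f = (1/2)^(69/43) ≈ 0.3288; Cmin,ss = (1357/24)·f/(1−f) ≈ 27.698 μg/mL.
Regimen B: f = (1/2)^(47/43) ≈ 0.4688; Cmin,ss = (915/24)·f/(1−f) ≈ 33.646 μg/mL.
Difference ≈ 27.698 − 33.646 ≈ -5.948 μg/mL.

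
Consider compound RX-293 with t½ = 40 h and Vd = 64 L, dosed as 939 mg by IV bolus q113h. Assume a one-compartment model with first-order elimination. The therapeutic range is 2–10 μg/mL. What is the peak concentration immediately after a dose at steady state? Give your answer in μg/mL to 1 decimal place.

17.1 μg/mL

Over one 113-h interval, 113/40 ≈ 2.825 half-lives elapse, leaving f ≈ 0.1411 of each dose.
Accumulation ratio R = 1/(1 − f) ≈ 1/0.8589 ≈ 1.1643.
Each bolus raises the concentration by D/Vd = 939/64 ≈ 14.672 μg/mL.
Steady-state peak Cmax,ss = C₀·R ≈ 14.672 × 1.1643 ≈ 17.083 μg/mL.
Peak 17.1 μg/mL vs MTC 10 μg/mL: exceeds toxic threshold.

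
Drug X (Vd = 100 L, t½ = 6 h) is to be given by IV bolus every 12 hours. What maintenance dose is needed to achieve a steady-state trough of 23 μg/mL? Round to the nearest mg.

τ/t½ = 12/6 ≈ 2, so f = (1/2)^(12/6) ≈ 0.250000.
Cmin,ss = (D/Vd)·f/(1−f), so D = Cmin,ss·Vd·(1−f)/f.
D = 23 × 100 × (1−f)/f ≈ 23 × 100 × 3.00000 ≈ 6900.00 mg.

6900 mg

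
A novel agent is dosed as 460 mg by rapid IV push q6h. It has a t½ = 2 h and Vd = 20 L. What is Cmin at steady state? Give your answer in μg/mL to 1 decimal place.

The dosing interval is 3 half-lives, so f = 2^(−3) = 0.125.
At steady state, R = 1/(1 − 0.125) = 8/7.
Single-dose peak C₀ = D/Vd = 460/20 = 23 μg/mL.
Steady-state peak Cmax,ss = C₀·R = 23 × 8/7 ≈ 26.286 μg/mL.
Steady-state trough Cmin,ss = Cmax,ss·f ≈ 26.286 × 0.125 ≈ 3.286 μg/mL.

3.3 μg/mL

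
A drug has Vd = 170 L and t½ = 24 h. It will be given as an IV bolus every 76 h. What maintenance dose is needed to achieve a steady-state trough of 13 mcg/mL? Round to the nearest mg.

17635 mg

τ/t½ = 76/24 ≈ 3.1667, so f = (1/2)^(76/24) ≈ 0.111362.
Cmin,ss = (D/Vd)·f/(1−f), so D = Cmin,ss·Vd·(1−f)/f.
D = 13 × 170 × (1−f)/f ≈ 13 × 170 × 7.97972 ≈ 17635.18 mg.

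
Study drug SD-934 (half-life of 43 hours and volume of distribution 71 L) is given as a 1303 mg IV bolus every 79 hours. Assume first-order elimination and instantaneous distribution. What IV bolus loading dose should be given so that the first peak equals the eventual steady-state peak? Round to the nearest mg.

1809 mg

f = (1/2)^(79/43) ≈ 0.279863; accumulation ratio R = 1/(1−f) ≈ 1.38862.
Loading dose to hit Cmax,ss on first dose: D_load = D_maint·R ≈ 1303 × 1.38862 ≈ 1809.37 mg.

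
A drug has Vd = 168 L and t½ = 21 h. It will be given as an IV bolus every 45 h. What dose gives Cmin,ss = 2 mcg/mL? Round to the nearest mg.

τ/t½ = 45/21 ≈ 2.1429, so f = (1/2)^(45/21) ≈ 0.226431.
Cmin,ss = (D/Vd)·f/(1−f), so D = Cmin,ss·Vd·(1−f)/f.
D = 2 × 168 × (1−f)/f ≈ 2 × 168 × 3.41636 ≈ 1147.90 mg.

1148 mg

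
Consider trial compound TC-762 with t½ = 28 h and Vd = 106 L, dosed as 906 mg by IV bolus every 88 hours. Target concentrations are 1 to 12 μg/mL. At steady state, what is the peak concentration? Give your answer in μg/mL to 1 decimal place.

Over one 88-h interval, 88/28 ≈ 3.1429 half-lives elapse, leaving f ≈ 0.1132 of each dose.
At steady state, accumulation factor R = 1/(1 − e^(−kτ)) ≈ 1.1276.
Single-dose peak C₀ = D/Vd = 906/106 ≈ 8.547 μg/mL.
Steady-state peak Cmax,ss = C₀·R ≈ 8.547 × 1.1276 ≈ 9.638 μg/mL.
Peak 9.6 μg/mL vs MTC 12 μg/mL: below toxic threshold.

9.6 μg/mL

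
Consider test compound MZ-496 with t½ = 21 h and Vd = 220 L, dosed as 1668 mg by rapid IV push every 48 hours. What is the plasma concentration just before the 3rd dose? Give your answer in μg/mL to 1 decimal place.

1.9 μg/mL

f = (1/2)^(τ/t½) = (1/2)^(48/21) ≈ 0.2051.
C₀ = D/Vd = 1668/220 ≈ 7.582 μg/mL.
Before the 3rd dose, 2 doses have been given. Superposition: Cmin = C₀·(f + f²).
≈ 7.582 × (0.2051 + 0.0421) ≈ 7.582 × 0.2472 ≈ 1.874 μg/mL.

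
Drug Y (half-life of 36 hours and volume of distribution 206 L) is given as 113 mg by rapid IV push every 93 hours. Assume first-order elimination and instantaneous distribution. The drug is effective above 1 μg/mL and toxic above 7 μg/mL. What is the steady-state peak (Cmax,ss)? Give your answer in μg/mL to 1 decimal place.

τ/t½ = 93/36 ≈ 2.5833, so fraction remaining f = (1/2)^(93/36) ≈ 0.1669.
At steady state, accumulation factor R = 1/(1 − e^(−kτ)) ≈ 1.2003.
Single-dose peak C₀ = D/Vd = 113/206 ≈ 0.549 μg/mL.
Steady-state peak Cmax,ss = C₀·R ≈ 0.549 × 1.2003 ≈ 0.659 μg/mL.
Peak 0.7 μg/mL vs MTC 7 μg/mL: below toxic threshold.

0.7 μg/mL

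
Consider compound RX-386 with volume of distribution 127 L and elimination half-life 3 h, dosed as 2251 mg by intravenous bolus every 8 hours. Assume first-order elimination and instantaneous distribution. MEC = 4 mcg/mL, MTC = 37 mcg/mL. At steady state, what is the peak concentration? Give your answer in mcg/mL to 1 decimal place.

τ/t½ = 8/3 ≈ 2.6667, so fraction remaining f = (1/2)^(8/3) ≈ 0.1575.
At steady state, accumulation factor R = 1/(1 − e^(−kτ)) ≈ 1.1869.
Each bolus raises the concentration by D/Vd = 2251/127 ≈ 17.724 mcg/mL.
Steady-state peak Cmax,ss = C₀·R ≈ 17.724 × 1.1869 ≈ 21.037 mcg/mL.
Peak 21.0 mcg/mL vs MTC 37 mcg/mL: below toxic threshold.

21.0 mcg/mL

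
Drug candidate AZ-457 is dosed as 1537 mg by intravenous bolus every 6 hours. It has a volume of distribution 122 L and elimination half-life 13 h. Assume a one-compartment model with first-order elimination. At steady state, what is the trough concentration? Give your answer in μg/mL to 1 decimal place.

τ/t½ = 6/13 ≈ 0.46154, so fraction remaining f = (1/2)^(6/13) ≈ 0.7262.
Each bolus raises the concentration by D/Vd = 1537/122 ≈ 12.598 μg/mL.
Steady-state trough Cmin,ss = C₀·f/(1−f) ≈ 12.598 × 0.7262/0.2738 ≈ 33.414 μg/mL.

33.4 μg/mL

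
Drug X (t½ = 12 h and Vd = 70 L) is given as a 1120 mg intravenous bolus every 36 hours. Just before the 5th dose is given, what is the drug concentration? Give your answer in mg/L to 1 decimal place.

2.3 mg/L

f = (1/2)^(τ/t½) = (1/2)^(36/12) ≈ 0.1250.
C₀ = D/Vd = 1120/70 ≈ 16.000 mg/L.
Before the 5th dose, 4 doses have been given. Superposition: Cmin = C₀·(f + f² + … + f^4).
≈ 16.000 × (0.1250 + 0.0156 + 0.0020 + 0.0002) ≈ 16.000 × 0.1428 ≈ 2.285 mg/L.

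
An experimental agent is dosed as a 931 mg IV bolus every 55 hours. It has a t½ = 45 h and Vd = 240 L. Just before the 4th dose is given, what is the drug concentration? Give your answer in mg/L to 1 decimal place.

2.7 mg/L

f = (1/2)^(τ/t½) = (1/2)^(55/45) ≈ 0.4286.
C₀ = D/Vd = 931/240 ≈ 3.879 mg/L.
Before the 4th dose, 3 doses have been given. Superposition: Cmin = C₀·(f + f² + … + f^3).
≈ 3.879 × (0.4286 + 0.1837 + 0.0787) ≈ 3.879 × 0.6910 ≈ 2.680 mg/L.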